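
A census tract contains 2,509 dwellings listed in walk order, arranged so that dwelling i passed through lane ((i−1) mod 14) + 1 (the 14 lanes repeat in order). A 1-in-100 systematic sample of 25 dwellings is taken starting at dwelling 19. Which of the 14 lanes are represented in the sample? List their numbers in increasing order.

Consecutive selections differ by k = 100, so their lane numbers differ by 100 mod 14 = 2.
gcd(100, 14) = 2, so the sample visits 14/2 = 7 distinct residues mod 14.
Start 19 is lane 5; the lanes hit are 1, 3, 5, 7, 9, 11, 13.

1, 3, 5, 7, 9, 11, 13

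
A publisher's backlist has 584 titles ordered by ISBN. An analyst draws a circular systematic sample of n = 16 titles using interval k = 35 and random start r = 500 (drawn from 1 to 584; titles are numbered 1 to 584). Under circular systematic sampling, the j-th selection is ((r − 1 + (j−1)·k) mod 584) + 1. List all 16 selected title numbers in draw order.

Selection 1: 500
Selection 2: 500 + 35 = 535
Selection 3: 535 + 35 = 570
Selection 4: 570 + 35 = 605 → 605 − 584 = 21
Selection 5: 21 + 35 = 56
Selection 6: 56 + 35 = 91
Selection 7: 91 + 35 = 126
Selection 8: 126 + 35 = 161
Selection 9: 161 + 35 = 196
Selection 10: 196 + 35 = 231
Selection 11: 231 + 35 = 266
Selection 12: 266 + 35 = 301
Selection 13: 301 + 35 = 336
Selection 14: 336 + 35 = 371
Selection 15: 371 + 35 = 406
Selection 16: 406 + 35 = 441

500, 535, 570, 21, 56, 91, 126, 161, 196, 231, 266, 301, 336, 371, 406, 441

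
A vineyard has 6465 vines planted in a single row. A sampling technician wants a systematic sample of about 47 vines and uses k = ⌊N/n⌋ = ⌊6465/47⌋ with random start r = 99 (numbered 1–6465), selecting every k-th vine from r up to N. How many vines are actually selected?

k = ⌊6465/47⌋ = 137
Achieved size = ⌊(6465 − 99)/137⌋ + 1 = ⌊6366/137⌋ + 1 = 46 + 1 = 47
(last selection: 99 + 46×137 = 6401 ≤ 6465; next would be 6538 > 6465)

47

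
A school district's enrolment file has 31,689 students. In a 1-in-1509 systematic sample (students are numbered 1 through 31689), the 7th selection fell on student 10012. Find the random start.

k = 1509
r = 10012 − (7−1)×1509 = 10012 − 9054 = 958

958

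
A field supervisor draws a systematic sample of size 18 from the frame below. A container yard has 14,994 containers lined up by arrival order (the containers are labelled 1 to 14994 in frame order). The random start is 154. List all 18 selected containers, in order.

k = N/n = 14994/18 = 833
container 1: 154
container 2: 154 + 833 = 987
container 3: 987 + 833 = 1820
container 4: 1820 + 833 = 2653
container 5: 2653 + 833 = 3486
container 6: 3486 + 833 = 4319
container 7: 4319 + 833 = 5152
container 8: 5152 + 833 = 5985
container 9: 5985 + 833 = 6818
container 10: 6818 + 833 = 7651
container 11: 7651 + 833 = 8484
container 12: 8484 + 833 = 9317
container 13: 9317 + 833 = 10150
container 14: 10150 + 833 = 10983
container 15: 10983 + 833 = 11816
container 16: 11816 + 833 = 12649
container 17: 12649 + 833 = 13482
container 18: 13482 + 833 = 14315

154, 987, 1820, 2653, 3486, 4319, 5152, 5985, 6818, 7651, 8484, 9317, 10150, 10983, 11816, 12649, 13482, 14315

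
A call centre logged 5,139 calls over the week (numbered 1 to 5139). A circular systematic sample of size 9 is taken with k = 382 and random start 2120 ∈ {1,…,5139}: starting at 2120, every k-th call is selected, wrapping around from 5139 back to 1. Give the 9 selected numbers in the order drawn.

Selection 1: 2120
Selection 2: 2120 + 382 = 2502
Selection 3: 2502 + 382 = 2884
Selection 4: 2884 + 382 = 3266
Selection 5: 3266 + 382 = 3648
Selection 6: 3648 + 382 = 4030
Selection 7: 4030 + 382 = 4412
Selection 8: 4412 + 382 = 4794
Selection 9: 4794 + 382 = 5176 → 5176 − 5139 = 37

2120, 2502, 2884, 3266, 3648, 4030, 4412, 4794, 37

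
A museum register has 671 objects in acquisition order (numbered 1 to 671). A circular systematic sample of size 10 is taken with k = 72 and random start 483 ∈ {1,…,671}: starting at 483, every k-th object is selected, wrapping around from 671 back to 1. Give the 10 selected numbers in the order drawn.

483, 555, 627, 28, 100, 172, 244, 316, 388, 460

Selection 1: 483
Selection 2: 483 + 72 = 555
Selection 3: 555 + 72 = 627
Selection 4: 627 + 72 = 699 → 699 − 671 = 28
Selection 5: 28 + 72 = 100
Selection 6: 100 + 72 = 172
Selection 7: 172 + 72 = 244
Selection 8: 244 + 72 = 316
Selection 9: 316 + 72 = 388
Selection 10: 388 + 72 = 460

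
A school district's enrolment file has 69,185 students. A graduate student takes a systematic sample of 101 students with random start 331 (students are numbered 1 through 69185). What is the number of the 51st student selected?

k = 69185/101 = 685
51st selection = r + (51−1)·k = 331 + 50×685 = 331 + 34250 = 34581

34581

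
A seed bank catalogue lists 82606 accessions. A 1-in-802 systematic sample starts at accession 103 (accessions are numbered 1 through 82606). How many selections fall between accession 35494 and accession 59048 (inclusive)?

k = 802
First selection ≥ 35494: 103 + ⌈(35494−103)/802⌉·802 = 103 + 45×802 = 36193
Last selection ≤ 59048: 103 + ⌊(59048−103)/802⌋·802 = 103 + 73×802 = 58649
Count = 73 − 45 + 1 = 29

29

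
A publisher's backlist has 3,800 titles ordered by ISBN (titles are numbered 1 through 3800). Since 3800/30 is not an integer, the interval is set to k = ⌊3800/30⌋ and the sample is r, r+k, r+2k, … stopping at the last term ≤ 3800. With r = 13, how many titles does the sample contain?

k = ⌊3800/30⌋ = 126
Achieved size = ⌊(3800 − 13)/126⌋ + 1 = ⌊3787/126⌋ + 1 = 30 + 1 = 31
(last selection: 13 + 30×126 = 3793 ≤ 3800; next would be 3919 > 3800)

31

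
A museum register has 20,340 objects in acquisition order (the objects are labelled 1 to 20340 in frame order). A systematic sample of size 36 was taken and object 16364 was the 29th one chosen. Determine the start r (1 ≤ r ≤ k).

544

k = 20340/36 = 565
r = 16364 − (29−1)×565 = 16364 − 15820 = 544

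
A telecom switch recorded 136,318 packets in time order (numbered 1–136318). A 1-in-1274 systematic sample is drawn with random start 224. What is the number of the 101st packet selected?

k = 1274
101st selection = r + (101−1)·k = 224 + 100×1274 = 224 + 127400 = 127624

127624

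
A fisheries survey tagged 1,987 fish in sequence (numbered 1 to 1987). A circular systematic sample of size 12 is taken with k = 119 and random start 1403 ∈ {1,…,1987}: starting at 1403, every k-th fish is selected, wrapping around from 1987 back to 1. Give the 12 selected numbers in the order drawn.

1403, 1522, 1641, 1760, 1879, 11, 130, 249, 368, 487, 606, 725

Selection 1: 1403
Selection 2: 1403 + 119 = 1522
Selection 3: 1522 + 119 = 1641
Selection 4: 1641 + 119 = 1760
Selection 5: 1760 + 119 = 1879
Selection 6: 1879 + 119 = 1998 → 1998 − 1987 = 11
Selection 7: 11 + 119 = 130
Selection 8: 130 + 119 = 249
Selection 9: 249 + 119 = 368
Selection 10: 368 + 119 = 487
Selection 11: 487 + 119 = 606
Selection 12: 606 + 119 = 725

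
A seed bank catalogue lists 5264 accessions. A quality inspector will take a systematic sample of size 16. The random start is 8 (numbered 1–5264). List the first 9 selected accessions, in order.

8, 337, 666, 995, 1324, 1653, 1982, 2311, 2640

k = N/n = 5264/16 = 329
accession 1: 8
accession 2: 8 + 329 = 337
accession 3: 337 + 329 = 666
accession 4: 666 + 329 = 995
accession 5: 995 + 329 = 1324
accession 6: 1324 + 329 = 1653
accession 7: 1653 + 329 = 1982
accession 8: 1982 + 329 = 2311
accession 9: 2311 + 329 = 2640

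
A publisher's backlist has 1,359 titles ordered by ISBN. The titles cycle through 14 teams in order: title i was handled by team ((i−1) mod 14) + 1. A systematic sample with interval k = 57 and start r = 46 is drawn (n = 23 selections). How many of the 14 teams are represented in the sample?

Consecutive selections differ by k = 57, so their team numbers differ by 57 mod 14 = 1.
gcd(57, 14) = 1, so the sample visits 14/1 = 14 distinct residues mod 14.
Start 46 is team 4; the teams hit are 1, 2, 3, 4, 5, 6, 7, 8, 9, 10, 11, 12, 13, 14.

14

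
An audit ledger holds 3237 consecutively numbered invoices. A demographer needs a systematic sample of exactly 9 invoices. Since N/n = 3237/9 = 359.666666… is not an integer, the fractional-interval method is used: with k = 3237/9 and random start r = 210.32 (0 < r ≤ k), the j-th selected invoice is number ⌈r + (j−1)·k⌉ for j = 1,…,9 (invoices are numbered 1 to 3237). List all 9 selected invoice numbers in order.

j=1: r + 0k = 210.32 → ⌈·⌉ = 211
j=2: r + 1k = 569.986666… → ⌈·⌉ = 570
j=3: r + 2k = 929.653333… → ⌈·⌉ = 930
j=4: r + 3k = 1289.32 → ⌈·⌉ = 1290
j=5: r + 4k = 1648.986666… → ⌈·⌉ = 1649
j=6: r + 5k = 2008.653333… → ⌈·⌉ = 2009
j=7: r + 6k = 2368.32 → ⌈·⌉ = 2369
j=8: r + 7k = 2727.986666… → ⌈·⌉ = 2728
j=9: r + 8k = 3087.653333… → ⌈·⌉ = 3088

211, 570, 930, 1290, 1649, 2009, 2369, 2728, 3088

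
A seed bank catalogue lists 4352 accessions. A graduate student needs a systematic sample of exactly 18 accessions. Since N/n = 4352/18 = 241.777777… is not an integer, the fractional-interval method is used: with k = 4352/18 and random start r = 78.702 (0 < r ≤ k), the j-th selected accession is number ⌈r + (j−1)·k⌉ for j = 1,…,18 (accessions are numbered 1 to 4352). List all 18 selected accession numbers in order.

79, 321, 563, 805, 1046, 1288, 1530, 1772, 2013, 2255, 2497, 2739, 2981, 3222, 3464, 3706, 3948, 4189

j=1: r + 0k = 78.702 → ⌈·⌉ = 79
j=2: r + 1k = 320.479777… → ⌈·⌉ = 321
j=3: r + 2k = 562.257555… → ⌈·⌉ = 563
j=4: r + 3k = 804.035333… → ⌈·⌉ = 805
j=5: r + 4k = 1045.813111… → ⌈·⌉ = 1046
j=6: r + 5k = 1287.590888… → ⌈·⌉ = 1288
j=7: r + 6k = 1529.368666… → ⌈·⌉ = 1530
j=8: r + 7k = 1771.146444… → ⌈·⌉ = 1772
j=9: r + 8k = 2012.924222… → ⌈·⌉ = 2013
j=10: r + 9k = 2254.702 → ⌈·⌉ = 2255
j=11: r + 10k = 2496.479777… → ⌈·⌉ = 2497
j=12: r + 11k = 2738.257555… → ⌈·⌉ = 2739
j=13: r + 12k = 2980.035333… → ⌈·⌉ = 2981
j=14: r + 13k = 3221.813111… → ⌈·⌉ = 3222
j=15: r + 14k = 3463.590888… → ⌈·⌉ = 3464
j=16: r + 15k = 3705.368666… → ⌈·⌉ = 3706
j=17: r + 16k = 3947.146444… → ⌈·⌉ = 3948
j=18: r + 17k = 4188.924222… → ⌈·⌉ = 4189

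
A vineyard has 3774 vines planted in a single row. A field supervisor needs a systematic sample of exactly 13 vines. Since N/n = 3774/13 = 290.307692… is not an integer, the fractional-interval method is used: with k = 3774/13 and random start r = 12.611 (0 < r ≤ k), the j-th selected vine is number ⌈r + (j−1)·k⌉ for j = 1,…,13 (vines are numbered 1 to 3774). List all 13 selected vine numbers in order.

13, 303, 594, 884, 1174, 1465, 1755, 2045, 2336, 2626, 2916, 3206, 3497

j=1: r + 0k = 12.611 → ⌈·⌉ = 13
j=2: r + 1k = 302.918692… → ⌈·⌉ = 303
j=3: r + 2k = 593.226384… → ⌈·⌉ = 594
j=4: r + 3k = 883.534076… → ⌈·⌉ = 884
j=5: r + 4k = 1173.841769… → ⌈·⌉ = 1174
j=6: r + 5k = 1464.149461… → ⌈·⌉ = 1465
j=7: r + 6k = 1754.457153… → ⌈·⌉ = 1755
j=8: r + 7k = 2044.764846… → ⌈·⌉ = 2045
j=9: r + 8k = 2335.072538… → ⌈·⌉ = 2336
j=10: r + 9k = 2625.380230… → ⌈·⌉ = 2626
j=11: r + 10k = 2915.687923… → ⌈·⌉ = 2916
j=12: r + 11k = 3205.995615… → ⌈·⌉ = 3206
j=13: r + 12k = 3496.303307… → ⌈·⌉ = 3497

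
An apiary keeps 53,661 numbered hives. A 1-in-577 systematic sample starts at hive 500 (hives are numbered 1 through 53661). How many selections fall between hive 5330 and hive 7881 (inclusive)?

k = 577
First selection ≥ 5330: 500 + ⌈(5330−500)/577⌉·577 = 500 + 9×577 = 5693
Last selection ≤ 7881: 500 + ⌊(7881−500)/577⌋·577 = 500 + 12×577 = 7424
Count = 12 − 9 + 1 = 4

4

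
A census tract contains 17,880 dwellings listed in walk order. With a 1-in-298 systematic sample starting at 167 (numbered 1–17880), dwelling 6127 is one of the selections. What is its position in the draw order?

k = 298
position = (6127 − 167)/298 + 1 = 5960/298 + 1 = 20 + 1 = 21

21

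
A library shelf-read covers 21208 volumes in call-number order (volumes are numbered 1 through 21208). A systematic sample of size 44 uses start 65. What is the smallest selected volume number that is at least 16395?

16453

k = 21208/44 = 482
Steps past start: ⌈(16395 − 65)/482⌉ = ⌈16330/482⌉ = 34
Selected volume: 65 + 34×482 = 16453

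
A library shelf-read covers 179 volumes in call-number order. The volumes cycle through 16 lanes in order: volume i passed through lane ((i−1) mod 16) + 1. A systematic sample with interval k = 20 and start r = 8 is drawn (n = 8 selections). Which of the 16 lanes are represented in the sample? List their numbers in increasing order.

4, 8, 12, 16

Consecutive selections differ by k = 20, so their lane numbers differ by 20 mod 16 = 4.
gcd(20, 16) = 4, so the sample visits 16/4 = 4 distinct residues mod 16.
Start 8 is lane 8; the lanes hit are 4, 8, 12, 16.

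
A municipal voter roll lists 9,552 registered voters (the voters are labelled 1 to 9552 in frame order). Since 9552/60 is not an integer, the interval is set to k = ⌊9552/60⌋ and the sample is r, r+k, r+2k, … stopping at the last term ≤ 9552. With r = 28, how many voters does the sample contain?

60

k = ⌊9552/60⌋ = 159
Achieved size = ⌊(9552 − 28)/159⌋ + 1 = ⌊9524/159⌋ + 1 = 59 + 1 = 60
(last selection: 28 + 59×159 = 9409 ≤ 9552; next would be 9568 > 9552)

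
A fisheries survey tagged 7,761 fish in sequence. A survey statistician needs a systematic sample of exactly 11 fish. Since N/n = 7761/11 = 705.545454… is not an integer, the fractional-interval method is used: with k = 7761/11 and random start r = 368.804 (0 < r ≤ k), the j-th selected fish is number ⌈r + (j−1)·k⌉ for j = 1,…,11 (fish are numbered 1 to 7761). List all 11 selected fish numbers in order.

j=1: r + 0k = 368.804 → ⌈·⌉ = 369
j=2: r + 1k = 1074.349454… → ⌈·⌉ = 1075
j=3: r + 2k = 1779.894909… → ⌈·⌉ = 1780
j=4: r + 3k = 2485.440363… → ⌈·⌉ = 2486
j=5: r + 4k = 3190.985818… → ⌈·⌉ = 3191
j=6: r + 5k = 3896.531272… → ⌈·⌉ = 3897
j=7: r + 6k = 4602.076727… → ⌈·⌉ = 4603
j=8: r + 7k = 5307.622181… → ⌈·⌉ = 5308
j=9: r + 8k = 6013.167636… → ⌈·⌉ = 6014
j=10: r + 9k = 6718.713090… → ⌈·⌉ = 6719
j=11: r + 10k = 7424.258545… → ⌈·⌉ = 7425

369, 1075, 1780, 2486, 3191, 3897, 4603, 5308, 6014, 6719, 7425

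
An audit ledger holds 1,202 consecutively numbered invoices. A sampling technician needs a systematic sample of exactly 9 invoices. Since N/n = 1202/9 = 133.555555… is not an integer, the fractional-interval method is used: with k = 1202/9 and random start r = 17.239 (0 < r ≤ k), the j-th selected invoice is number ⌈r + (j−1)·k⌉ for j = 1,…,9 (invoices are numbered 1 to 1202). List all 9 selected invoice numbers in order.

18, 151, 285, 418, 552, 686, 819, 953, 1086

j=1: r + 0k = 17.239 → ⌈·⌉ = 18
j=2: r + 1k = 150.794555… → ⌈·⌉ = 151
j=3: r + 2k = 284.350111… → ⌈·⌉ = 285
j=4: r + 3k = 417.905666… → ⌈·⌉ = 418
j=5: r + 4k = 551.461222… → ⌈·⌉ = 552
j=6: r + 5k = 685.016777… → ⌈·⌉ = 686
j=7: r + 6k = 818.572333… → ⌈·⌉ = 819
j=8: r + 7k = 952.127888… → ⌈·⌉ = 953
j=9: r + 8k = 1085.683444… → ⌈·⌉ = 1086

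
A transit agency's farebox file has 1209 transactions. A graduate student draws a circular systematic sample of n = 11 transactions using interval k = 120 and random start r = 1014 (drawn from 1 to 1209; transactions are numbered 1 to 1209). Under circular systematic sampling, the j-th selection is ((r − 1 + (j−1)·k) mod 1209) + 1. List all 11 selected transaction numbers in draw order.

1014, 1134, 45, 165, 285, 405, 525, 645, 765, 885, 1005

Selection 1: 1014
Selection 2: 1014 + 120 = 1134
Selection 3: 1134 + 120 = 1254 → 1254 − 1209 = 45
Selection 4: 45 + 120 = 165
Selection 5: 165 + 120 = 285
Selection 6: 285 + 120 = 405
Selection 7: 405 + 120 = 525
Selection 8: 525 + 120 = 645
Selection 9: 645 + 120 = 765
Selection 10: 765 + 120 = 885
Selection 11: 885 + 120 = 1005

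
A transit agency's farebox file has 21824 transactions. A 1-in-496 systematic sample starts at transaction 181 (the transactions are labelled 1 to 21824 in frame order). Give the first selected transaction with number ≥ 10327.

10597

k = 496
Steps past start: ⌈(10327 − 181)/496⌉ = ⌈10146/496⌉ = 21
Selected transaction: 181 + 21×496 = 10597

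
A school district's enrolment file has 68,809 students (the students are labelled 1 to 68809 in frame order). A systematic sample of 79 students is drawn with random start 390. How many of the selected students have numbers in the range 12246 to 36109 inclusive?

28

k = 68809/79 = 871
First selection ≥ 12246: 390 + ⌈(12246−390)/871⌉·871 = 390 + 14×871 = 12584
Last selection ≤ 36109: 390 + ⌊(36109−390)/871⌋·871 = 390 + 41×871 = 36101
Count = 41 − 14 + 1 = 28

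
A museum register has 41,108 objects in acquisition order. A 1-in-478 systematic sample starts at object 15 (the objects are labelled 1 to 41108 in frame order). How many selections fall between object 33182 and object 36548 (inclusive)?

7

k = 478
First selection ≥ 33182: 15 + ⌈(33182−15)/478⌉·478 = 15 + 70×478 = 33475
Last selection ≤ 36548: 15 + ⌊(36548−15)/478⌋·478 = 15 + 76×478 = 36343
Count = 76 − 70 + 1 = 7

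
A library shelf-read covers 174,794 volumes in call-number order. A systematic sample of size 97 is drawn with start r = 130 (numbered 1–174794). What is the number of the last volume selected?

173122

k = 174794/97 = 1802
97th selection = r + (97−1)·k = 130 + 96×1802 = 130 + 172992 = 173122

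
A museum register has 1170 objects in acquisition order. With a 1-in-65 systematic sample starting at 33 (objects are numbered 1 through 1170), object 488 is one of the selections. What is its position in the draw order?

8

k = 65
position = (488 − 33)/65 + 1 = 455/65 + 1 = 7 + 1 = 8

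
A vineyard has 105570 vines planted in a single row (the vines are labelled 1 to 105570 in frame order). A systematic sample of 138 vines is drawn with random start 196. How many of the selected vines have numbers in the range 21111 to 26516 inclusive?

7

k = 105570/138 = 765
First selection ≥ 21111: 196 + ⌈(21111−196)/765⌉·765 = 196 + 28×765 = 21616
Last selection ≤ 26516: 196 + ⌊(26516−196)/765⌋·765 = 196 + 34×765 = 26206
Count = 34 − 28 + 1 = 7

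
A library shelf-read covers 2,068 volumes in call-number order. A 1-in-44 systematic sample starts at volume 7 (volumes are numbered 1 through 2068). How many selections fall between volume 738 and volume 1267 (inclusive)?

12

k = 44
First selection ≥ 738: 7 + ⌈(738−7)/44⌉·44 = 7 + 17×44 = 755
Last selection ≤ 1267: 7 + ⌊(1267−7)/44⌋·44 = 7 + 28×44 = 1239
Count = 28 − 17 + 1 = 12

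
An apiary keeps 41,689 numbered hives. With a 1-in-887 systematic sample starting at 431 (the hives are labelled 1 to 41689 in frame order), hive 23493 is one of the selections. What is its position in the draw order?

k = 887
position = (23493 − 431)/887 + 1 = 23062/887 + 1 = 26 + 1 = 27

27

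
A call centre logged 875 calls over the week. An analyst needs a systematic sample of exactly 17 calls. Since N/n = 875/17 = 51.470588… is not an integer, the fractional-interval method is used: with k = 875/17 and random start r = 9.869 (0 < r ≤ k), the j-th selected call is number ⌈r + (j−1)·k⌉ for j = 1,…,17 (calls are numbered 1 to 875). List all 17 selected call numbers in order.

10, 62, 113, 165, 216, 268, 319, 371, 422, 474, 525, 577, 628, 679, 731, 782, 834

j=1: r + 0k = 9.869 → ⌈·⌉ = 10
j=2: r + 1k = 61.339588… → ⌈·⌉ = 62
j=3: r + 2k = 112.810176… → ⌈·⌉ = 113
j=4: r + 3k = 164.280764… → ⌈·⌉ = 165
j=5: r + 4k = 215.751352… → ⌈·⌉ = 216
j=6: r + 5k = 267.221941… → ⌈·⌉ = 268
j=7: r + 6k = 318.692529… → ⌈·⌉ = 319
j=8: r + 7k = 370.163117… → ⌈·⌉ = 371
j=9: r + 8k = 421.633705… → ⌈·⌉ = 422
j=10: r + 9k = 473.104294… → ⌈·⌉ = 474
j=11: r + 10k = 524.574882… → ⌈·⌉ = 525
j=12: r + 11k = 576.045470… → ⌈·⌉ = 577
j=13: r + 12k = 627.516058… → ⌈·⌉ = 628
j=14: r + 13k = 678.986647… → ⌈·⌉ = 679
j=15: r + 14k = 730.457235… → ⌈·⌉ = 731
j=16: r + 15k = 781.927823… → ⌈·⌉ = 782
j=17: r + 16k = 833.398411… → ⌈·⌉ = 834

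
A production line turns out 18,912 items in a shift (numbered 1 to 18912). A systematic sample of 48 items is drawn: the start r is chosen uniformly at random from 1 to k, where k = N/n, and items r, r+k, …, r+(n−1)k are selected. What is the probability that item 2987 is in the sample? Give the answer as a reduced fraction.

k = 18912/48 = 394.
Item 2987 is selected iff r ≡ 2987 (mod 394); exactly one such r in {1,…,394}.
Inclusion probability = 1/394.

1/394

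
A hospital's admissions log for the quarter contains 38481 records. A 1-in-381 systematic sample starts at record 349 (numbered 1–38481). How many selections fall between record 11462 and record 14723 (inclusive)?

8

k = 381
First selection ≥ 11462: 349 + ⌈(11462−349)/381⌉·381 = 349 + 30×381 = 11779
Last selection ≤ 14723: 349 + ⌊(14723−349)/381⌋·381 = 349 + 37×381 = 14446
Count = 37 − 30 + 1 = 8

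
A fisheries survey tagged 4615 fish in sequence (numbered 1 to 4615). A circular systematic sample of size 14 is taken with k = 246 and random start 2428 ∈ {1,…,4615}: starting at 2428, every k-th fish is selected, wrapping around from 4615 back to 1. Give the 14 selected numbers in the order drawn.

2428, 2674, 2920, 3166, 3412, 3658, 3904, 4150, 4396, 27, 273, 519, 765, 1011

Selection 1: 2428
Selection 2: 2428 + 246 = 2674
Selection 3: 2674 + 246 = 2920
Selection 4: 2920 + 246 = 3166
Selection 5: 3166 + 246 = 3412
Selection 6: 3412 + 246 = 3658
Selection 7: 3658 + 246 = 3904
Selection 8: 3904 + 246 = 4150
Selection 9: 4150 + 246 = 4396
Selection 10: 4396 + 246 = 4642 → 4642 − 4615 = 27
Selection 11: 27 + 246 = 273
Selection 12: 273 + 246 = 519
Selection 13: 519 + 246 = 765
Selection 14: 765 + 246 = 1011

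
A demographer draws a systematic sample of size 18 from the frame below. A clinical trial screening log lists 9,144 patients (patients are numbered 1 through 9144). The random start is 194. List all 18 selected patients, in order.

194, 702, 1210, 1718, 2226, 2734, 3242, 3750, 4258, 4766, 5274, 5782, 6290, 6798, 7306, 7814, 8322, 8830

k = N/n = 9144/18 = 508
patient 1: 194
patient 2: 194 + 508 = 702
patient 3: 702 + 508 = 1210
patient 4: 1210 + 508 = 1718
patient 5: 1718 + 508 = 2226
patient 6: 2226 + 508 = 2734
patient 7: 2734 + 508 = 3242
patient 8: 3242 + 508 = 3750
patient 9: 3750 + 508 = 4258
patient 10: 4258 + 508 = 4766
patient 11: 4766 + 508 = 5274
patient 12: 5274 + 508 = 5782
patient 13: 5782 + 508 = 6290
patient 14: 6290 + 508 = 6798
patient 15: 6798 + 508 = 7306
patient 16: 7306 + 508 = 7814
patient 17: 7814 + 508 = 8322
patient 18: 8322 + 508 = 8830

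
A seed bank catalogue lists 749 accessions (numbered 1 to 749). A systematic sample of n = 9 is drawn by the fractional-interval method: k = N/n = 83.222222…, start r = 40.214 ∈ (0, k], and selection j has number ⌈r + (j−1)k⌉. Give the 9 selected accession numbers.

j=1: r + 0k = 40.214 → ⌈·⌉ = 41
j=2: r + 1k = 123.436222… → ⌈·⌉ = 124
j=3: r + 2k = 206.658444… → ⌈·⌉ = 207
j=4: r + 3k = 289.880666… → ⌈·⌉ = 290
j=5: r + 4k = 373.102888… → ⌈·⌉ = 374
j=6: r + 5k = 456.325111… → ⌈·⌉ = 457
j=7: r + 6k = 539.547333… → ⌈·⌉ = 540
j=8: r + 7k = 622.769555… → ⌈·⌉ = 623
j=9: r + 8k = 705.991777… → ⌈·⌉ = 706

41, 124, 207, 290, 374, 457, 540, 623, 706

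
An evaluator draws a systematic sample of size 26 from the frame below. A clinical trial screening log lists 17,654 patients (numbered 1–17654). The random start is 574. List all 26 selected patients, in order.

k = N/n = 17654/26 = 679
patient 1: 574
patient 2: 574 + 679 = 1253
patient 3: 1253 + 679 = 1932
patient 4: 1932 + 679 = 2611
patient 5: 2611 + 679 = 3290
patient 6: 3290 + 679 = 3969
patient 7: 3969 + 679 = 4648
patient 8: 4648 + 679 = 5327
patient 9: 5327 + 679 = 6006
patient 10: 6006 + 679 = 6685
patient 11: 6685 + 679 = 7364
patient 12: 7364 + 679 = 8043
patient 13: 8043 + 679 = 8722
patient 14: 8722 + 679 = 9401
patient 15: 9401 + 679 = 10080
patient 16: 10080 + 679 = 10759
patient 17: 10759 + 679 = 11438
patient 18: 11438 + 679 = 12117
patient 19: 12117 + 679 = 12796
patient 20: 12796 + 679 = 13475
patient 21: 13475 + 679 = 14154
patient 22: 14154 + 679 = 14833
patient 23: 14833 + 679 = 15512
patient 24: 15512 + 679 = 16191
patient 25: 16191 + 679 = 16870
patient 26: 16870 + 679 = 17549

574, 1253, 1932, 2611, 3290, 3969, 4648, 5327, 6006, 6685, 7364, 8043, 8722, 9401, 10080, 10759, 11438, 12117, 12796, 13475, 14154, 14833, 15512, 16191, 16870, 17549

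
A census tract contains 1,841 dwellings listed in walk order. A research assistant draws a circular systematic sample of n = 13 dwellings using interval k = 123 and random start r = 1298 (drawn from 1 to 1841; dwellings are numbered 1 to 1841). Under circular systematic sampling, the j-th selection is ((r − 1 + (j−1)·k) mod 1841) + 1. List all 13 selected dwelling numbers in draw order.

Selection 1: 1298
Selection 2: 1298 + 123 = 1421
Selection 3: 1421 + 123 = 1544
Selection 4: 1544 + 123 = 1667
Selection 5: 1667 + 123 = 1790
Selection 6: 1790 + 123 = 1913 → 1913 − 1841 = 72
Selection 7: 72 + 123 = 195
Selection 8: 195 + 123 = 318
Selection 9: 318 + 123 = 441
Selection 10: 441 + 123 = 564
Selection 11: 564 + 123 = 687
Selection 12: 687 + 123 = 810
Selection 13: 810 + 123 = 933

1298, 1421, 1544, 1667, 1790, 72, 195, 318, 441, 564, 687, 810, 933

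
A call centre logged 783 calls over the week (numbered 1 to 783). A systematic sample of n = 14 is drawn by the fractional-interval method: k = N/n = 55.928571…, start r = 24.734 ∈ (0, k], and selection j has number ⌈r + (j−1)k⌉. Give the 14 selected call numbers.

25, 81, 137, 193, 249, 305, 361, 417, 473, 529, 585, 640, 696, 752

j=1: r + 0k = 24.734 → ⌈·⌉ = 25
j=2: r + 1k = 80.662571… → ⌈·⌉ = 81
j=3: r + 2k = 136.591142… → ⌈·⌉ = 137
j=4: r + 3k = 192.519714… → ⌈·⌉ = 193
j=5: r + 4k = 248.448285… → ⌈·⌉ = 249
j=6: r + 5k = 304.376857… → ⌈·⌉ = 305
j=7: r + 6k = 360.305428… → ⌈·⌉ = 361
j=8: r + 7k = 416.234 → ⌈·⌉ = 417
j=9: r + 8k = 472.162571… → ⌈·⌉ = 473
j=10: r + 9k = 528.091142… → ⌈·⌉ = 529
j=11: r + 10k = 584.019714… → ⌈·⌉ = 585
j=12: r + 11k = 639.948285… → ⌈·⌉ = 640
j=13: r + 12k = 695.876857… → ⌈·⌉ = 696
j=14: r + 13k = 751.805428… → ⌈·⌉ = 752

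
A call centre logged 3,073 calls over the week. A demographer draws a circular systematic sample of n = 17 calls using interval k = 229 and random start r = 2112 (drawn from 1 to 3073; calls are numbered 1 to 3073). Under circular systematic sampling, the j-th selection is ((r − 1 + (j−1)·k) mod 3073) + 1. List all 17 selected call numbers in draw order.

Selection 1: 2112
Selection 2: 2112 + 229 = 2341
Selection 3: 2341 + 229 = 2570
Selection 4: 2570 + 229 = 2799
Selection 5: 2799 + 229 = 3028
Selection 6: 3028 + 229 = 3257 → 3257 − 3073 = 184
Selection 7: 184 + 229 = 413
Selection 8: 413 + 229 = 642
Selection 9: 642 + 229 = 871
Selection 10: 871 + 229 = 1100
Selection 11: 1100 + 229 = 1329
Selection 12: 1329 + 229 = 1558
Selection 13: 1558 + 229 = 1787
Selection 14: 1787 + 229 = 2016
Selection 15: 2016 + 229 = 2245
Selection 16: 2245 + 229 = 2474
Selection 17: 2474 + 229 = 2703

2112, 2341, 2570, 2799, 3028, 184, 413, 642, 871, 1100, 1329, 1558, 1787, 2016, 2245, 2474, 2703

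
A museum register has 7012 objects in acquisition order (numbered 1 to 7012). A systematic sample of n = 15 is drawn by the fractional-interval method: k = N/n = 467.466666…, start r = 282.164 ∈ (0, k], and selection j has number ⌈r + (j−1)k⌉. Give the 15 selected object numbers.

j=1: r + 0k = 282.164 → ⌈·⌉ = 283
j=2: r + 1k = 749.630666… → ⌈·⌉ = 750
j=3: r + 2k = 1217.097333… → ⌈·⌉ = 1218
j=4: r + 3k = 1684.564 → ⌈·⌉ = 1685
j=5: r + 4k = 2152.030666… → ⌈·⌉ = 2153
j=6: r + 5k = 2619.497333… → ⌈·⌉ = 2620
j=7: r + 6k = 3086.964 → ⌈·⌉ = 3087
j=8: r + 7k = 3554.430666… → ⌈·⌉ = 3555
j=9: r + 8k = 4021.897333… → ⌈·⌉ = 4022
j=10: r + 9k = 4489.364 → ⌈·⌉ = 4490
j=11: r + 10k = 4956.830666… → ⌈·⌉ = 4957
j=12: r + 11k = 5424.297333… → ⌈·⌉ = 5425
j=13: r + 12k = 5891.764 → ⌈·⌉ = 5892
j=14: r + 13k = 6359.230666… → ⌈·⌉ = 6360
j=15: r + 14k = 6826.697333… → ⌈·⌉ = 6827

283, 750, 1218, 1685, 2153, 2620, 3087, 3555, 4022, 4490, 4957, 5425, 5892, 6360, 6827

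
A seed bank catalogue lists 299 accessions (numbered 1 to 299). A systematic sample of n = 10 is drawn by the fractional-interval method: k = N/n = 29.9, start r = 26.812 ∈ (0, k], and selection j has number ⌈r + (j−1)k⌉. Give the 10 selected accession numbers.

27, 57, 87, 117, 147, 177, 207, 237, 267, 296

j=1: r + 0k = 26.812 → ⌈·⌉ = 27
j=2: r + 1k = 56.712 → ⌈·⌉ = 57
j=3: r + 2k = 86.612 → ⌈·⌉ = 87
j=4: r + 3k = 116.512 → ⌈·⌉ = 117
j=5: r + 4k = 146.412 → ⌈·⌉ = 147
j=6: r + 5k = 176.312 → ⌈·⌉ = 177
j=7: r + 6k = 206.212 → ⌈·⌉ = 207
j=8: r + 7k = 236.112 → ⌈·⌉ = 237
j=9: r + 8k = 266.012 → ⌈·⌉ = 267
j=10: r + 9k = 295.912 → ⌈·⌉ = 296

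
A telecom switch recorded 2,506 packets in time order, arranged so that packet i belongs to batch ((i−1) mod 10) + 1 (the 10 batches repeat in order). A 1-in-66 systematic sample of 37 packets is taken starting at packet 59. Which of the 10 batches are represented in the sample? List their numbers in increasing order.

Consecutive selections differ by k = 66, so their batch numbers differ by 66 mod 10 = 6.
gcd(66, 10) = 2, so the sample visits 10/2 = 5 distinct residues mod 10.
Start 59 is batch 9; the batches hit are 1, 3, 5, 7, 9.

1, 3, 5, 7, 9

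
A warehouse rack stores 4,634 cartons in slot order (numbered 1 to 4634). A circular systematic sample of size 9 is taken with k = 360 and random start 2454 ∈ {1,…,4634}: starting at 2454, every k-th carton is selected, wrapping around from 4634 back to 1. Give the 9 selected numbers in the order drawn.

2454, 2814, 3174, 3534, 3894, 4254, 4614, 340, 700

Selection 1: 2454
Selection 2: 2454 + 360 = 2814
Selection 3: 2814 + 360 = 3174
Selection 4: 3174 + 360 = 3534
Selection 5: 3534 + 360 = 3894
Selection 6: 3894 + 360 = 4254
Selection 7: 4254 + 360 = 4614
Selection 8: 4614 + 360 = 4974 → 4974 − 4634 = 340
Selection 9: 340 + 360 = 700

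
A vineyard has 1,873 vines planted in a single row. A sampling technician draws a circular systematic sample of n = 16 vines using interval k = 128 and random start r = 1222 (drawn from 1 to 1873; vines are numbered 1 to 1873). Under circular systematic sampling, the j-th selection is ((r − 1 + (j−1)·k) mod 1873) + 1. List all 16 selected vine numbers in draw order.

1222, 1350, 1478, 1606, 1734, 1862, 117, 245, 373, 501, 629, 757, 885, 1013, 1141, 1269

Selection 1: 1222
Selection 2: 1222 + 128 = 1350
Selection 3: 1350 + 128 = 1478
Selection 4: 1478 + 128 = 1606
Selection 5: 1606 + 128 = 1734
Selection 6: 1734 + 128 = 1862
Selection 7: 1862 + 128 = 1990 → 1990 − 1873 = 117
Selection 8: 117 + 128 = 245
Selection 9: 245 + 128 = 373
Selection 10: 373 + 128 = 501
Selection 11: 501 + 128 = 629
Selection 12: 629 + 128 = 757
Selection 13: 757 + 128 = 885
Selection 14: 885 + 128 = 1013
Selection 15: 1013 + 128 = 1141
Selection 16: 1141 + 128 = 1269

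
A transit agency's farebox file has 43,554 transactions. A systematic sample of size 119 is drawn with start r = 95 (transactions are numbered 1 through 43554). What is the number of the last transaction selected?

43283

k = 43554/119 = 366
119th selection = r + (119−1)·k = 95 + 118×366 = 95 + 43188 = 43283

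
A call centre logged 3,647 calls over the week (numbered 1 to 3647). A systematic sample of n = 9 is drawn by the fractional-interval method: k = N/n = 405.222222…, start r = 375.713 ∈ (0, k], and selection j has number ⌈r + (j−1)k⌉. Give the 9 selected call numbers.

j=1: r + 0k = 375.713 → ⌈·⌉ = 376
j=2: r + 1k = 780.935222… → ⌈·⌉ = 781
j=3: r + 2k = 1186.157444… → ⌈·⌉ = 1187
j=4: r + 3k = 1591.379666… → ⌈·⌉ = 1592
j=5: r + 4k = 1996.601888… → ⌈·⌉ = 1997
j=6: r + 5k = 2401.824111… → ⌈·⌉ = 2402
j=7: r + 6k = 2807.046333… → ⌈·⌉ = 2808
j=8: r + 7k = 3212.268555… → ⌈·⌉ = 3213
j=9: r + 8k = 3617.490777… → ⌈·⌉ = 3618

376, 781, 1187, 1592, 1997, 2402, 2808, 3213, 3618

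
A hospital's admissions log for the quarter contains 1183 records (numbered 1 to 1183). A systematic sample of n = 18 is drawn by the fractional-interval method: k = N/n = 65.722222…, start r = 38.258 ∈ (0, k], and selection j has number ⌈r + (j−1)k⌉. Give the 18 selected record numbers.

j=1: r + 0k = 38.258 → ⌈·⌉ = 39
j=2: r + 1k = 103.980222… → ⌈·⌉ = 104
j=3: r + 2k = 169.702444… → ⌈·⌉ = 170
j=4: r + 3k = 235.424666… → ⌈·⌉ = 236
j=5: r + 4k = 301.146888… → ⌈·⌉ = 302
j=6: r + 5k = 366.869111… → ⌈·⌉ = 367
j=7: r + 6k = 432.591333… → ⌈·⌉ = 433
j=8: r + 7k = 498.313555… → ⌈·⌉ = 499
j=9: r + 8k = 564.035777… → ⌈·⌉ = 565
j=10: r + 9k = 629.758 → ⌈·⌉ = 630
j=11: r + 10k = 695.480222… → ⌈·⌉ = 696
j=12: r + 11k = 761.202444… → ⌈·⌉ = 762
j=13: r + 12k = 826.924666… → ⌈·⌉ = 827
j=14: r + 13k = 892.646888… → ⌈·⌉ = 893
j=15: r + 14k = 958.369111… → ⌈·⌉ = 959
j=16: r + 15k = 1024.091333… → ⌈·⌉ = 1025
j=17: r + 16k = 1089.813555… → ⌈·⌉ = 1090
j=18: r + 17k = 1155.535777… → ⌈·⌉ = 1156

39, 104, 170, 236, 302, 367, 433, 499, 565, 630, 696, 762, 827, 893, 959, 1025, 1090, 1156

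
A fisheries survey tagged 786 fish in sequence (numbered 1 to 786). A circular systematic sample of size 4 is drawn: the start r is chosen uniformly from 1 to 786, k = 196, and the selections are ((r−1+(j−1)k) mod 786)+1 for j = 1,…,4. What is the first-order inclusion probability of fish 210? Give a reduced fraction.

For each position j, as r ranges over 1…786 the j-th selection hits every fish exactly once, so fish 210 is selected for exactly 4 of the 786 starts.
Inclusion probability = 4/786 = 2/393.

2/393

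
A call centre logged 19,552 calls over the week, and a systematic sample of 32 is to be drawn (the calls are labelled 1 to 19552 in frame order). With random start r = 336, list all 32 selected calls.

336, 947, 1558, 2169, 2780, 3391, 4002, 4613, 5224, 5835, 6446, 7057, 7668, 8279, 8890, 9501, 10112, 10723, 11334, 11945, 12556, 13167, 13778, 14389, 15000, 15611, 16222, 16833, 17444, 18055, 18666, 19277

k = N/n = 19552/32 = 611
call 1: 336
call 2: 336 + 611 = 947
call 3: 947 + 611 = 1558
call 4: 1558 + 611 = 2169
call 5: 2169 + 611 = 2780
call 6: 2780 + 611 = 3391
call 7: 3391 + 611 = 4002
call 8: 4002 + 611 = 4613
call 9: 4613 + 611 = 5224
call 10: 5224 + 611 = 5835
call 11: 5835 + 611 = 6446
call 12: 6446 + 611 = 7057
call 13: 7057 + 611 = 7668
call 14: 7668 + 611 = 8279
call 15: 8279 + 611 = 8890
call 16: 8890 + 611 = 9501
call 17: 9501 + 611 = 10112
call 18: 10112 + 611 = 10723
call 19: 10723 + 611 = 11334
call 20: 11334 + 611 = 11945
call 21: 11945 + 611 = 12556
call 22: 12556 + 611 = 13167
call 23: 13167 + 611 = 13778
call 24: 13778 + 611 = 14389
call 25: 14389 + 611 = 15000
call 26: 15000 + 611 = 15611
call 27: 15611 + 611 = 16222
call 28: 16222 + 611 = 16833
call 29: 16833 + 611 = 17444
call 30: 17444 + 611 = 18055
call 31: 18055 + 611 = 18666
call 32: 18666 + 611 = 19277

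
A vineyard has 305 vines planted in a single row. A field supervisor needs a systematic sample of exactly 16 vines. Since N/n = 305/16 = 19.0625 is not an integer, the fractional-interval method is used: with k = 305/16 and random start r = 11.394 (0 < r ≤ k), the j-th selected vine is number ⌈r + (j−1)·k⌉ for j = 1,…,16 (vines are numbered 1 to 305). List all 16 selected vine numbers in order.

12, 31, 50, 69, 88, 107, 126, 145, 164, 183, 203, 222, 241, 260, 279, 298

j=1: r + 0k = 11.394 → ⌈·⌉ = 12
j=2: r + 1k = 30.4565 → ⌈·⌉ = 31
j=3: r + 2k = 49.519 → ⌈·⌉ = 50
j=4: r + 3k = 68.5815 → ⌈·⌉ = 69
j=5: r + 4k = 87.644 → ⌈·⌉ = 88
j=6: r + 5k = 106.7065 → ⌈·⌉ = 107
j=7: r + 6k = 125.769 → ⌈·⌉ = 126
j=8: r + 7k = 144.8315 → ⌈·⌉ = 145
j=9: r + 8k = 163.894 → ⌈·⌉ = 164
j=10: r + 9k = 182.9565 → ⌈·⌉ = 183
j=11: r + 10k = 202.019 → ⌈·⌉ = 203
j=12: r + 11k = 221.0815 → ⌈·⌉ = 222
j=13: r + 12k = 240.144 → ⌈·⌉ = 241
j=14: r + 13k = 259.2065 → ⌈·⌉ = 260
j=15: r + 14k = 278.269 → ⌈·⌉ = 279
j=16: r + 15k = 297.3315 → ⌈·⌉ = 298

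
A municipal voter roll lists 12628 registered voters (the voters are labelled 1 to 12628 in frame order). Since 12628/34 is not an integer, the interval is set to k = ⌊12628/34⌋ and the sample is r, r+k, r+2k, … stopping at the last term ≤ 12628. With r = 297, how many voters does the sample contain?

34

k = ⌊12628/34⌋ = 371
Achieved size = ⌊(12628 − 297)/371⌋ + 1 = ⌊12331/371⌋ + 1 = 33 + 1 = 34
(last selection: 297 + 33×371 = 12540 ≤ 12628; next would be 12911 > 12628)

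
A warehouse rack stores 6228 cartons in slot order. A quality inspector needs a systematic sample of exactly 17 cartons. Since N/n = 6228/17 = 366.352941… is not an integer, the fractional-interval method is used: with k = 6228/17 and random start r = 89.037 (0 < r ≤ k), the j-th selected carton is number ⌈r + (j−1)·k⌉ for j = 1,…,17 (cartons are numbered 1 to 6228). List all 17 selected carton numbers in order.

90, 456, 822, 1189, 1555, 1921, 2288, 2654, 3020, 3387, 3753, 4119, 4486, 4852, 5218, 5585, 5951

j=1: r + 0k = 89.037 → ⌈·⌉ = 90
j=2: r + 1k = 455.389941… → ⌈·⌉ = 456
j=3: r + 2k = 821.742882… → ⌈·⌉ = 822
j=4: r + 3k = 1188.095823… → ⌈·⌉ = 1189
j=5: r + 4k = 1554.448764… → ⌈·⌉ = 1555
j=6: r + 5k = 1920.801705… → ⌈·⌉ = 1921
j=7: r + 6k = 2287.154647… → ⌈·⌉ = 2288
j=8: r + 7k = 2653.507588… → ⌈·⌉ = 2654
j=9: r + 8k = 3019.860529… → ⌈·⌉ = 3020
j=10: r + 9k = 3386.213470… → ⌈·⌉ = 3387
j=11: r + 10k = 3752.566411… → ⌈·⌉ = 3753
j=12: r + 11k = 4118.919352… → ⌈·⌉ = 4119
j=13: r + 12k = 4485.272294… → ⌈·⌉ = 4486
j=14: r + 13k = 4851.625235… → ⌈·⌉ = 4852
j=15: r + 14k = 5217.978176… → ⌈·⌉ = 5218
j=16: r + 15k = 5584.331117… → ⌈·⌉ = 5585
j=17: r + 16k = 5950.684058… → ⌈·⌉ = 5951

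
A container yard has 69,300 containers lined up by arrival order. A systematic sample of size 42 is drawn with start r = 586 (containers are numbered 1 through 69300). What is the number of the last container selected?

k = 69300/42 = 1650
42nd selection = r + (42−1)·k = 586 + 41×1650 = 586 + 67650 = 68236

68236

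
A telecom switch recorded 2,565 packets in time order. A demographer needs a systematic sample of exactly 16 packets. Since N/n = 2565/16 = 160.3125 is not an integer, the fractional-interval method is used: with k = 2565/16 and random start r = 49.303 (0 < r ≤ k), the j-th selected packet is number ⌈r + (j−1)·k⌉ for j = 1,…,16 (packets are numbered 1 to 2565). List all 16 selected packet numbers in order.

50, 210, 370, 531, 691, 851, 1012, 1172, 1332, 1493, 1653, 1813, 1974, 2134, 2294, 2454

j=1: r + 0k = 49.303 → ⌈·⌉ = 50
j=2: r + 1k = 209.6155 → ⌈·⌉ = 210
j=3: r + 2k = 369.928 → ⌈·⌉ = 370
j=4: r + 3k = 530.2405 → ⌈·⌉ = 531
j=5: r + 4k = 690.553 → ⌈·⌉ = 691
j=6: r + 5k = 850.8655 → ⌈·⌉ = 851
j=7: r + 6k = 1011.178 → ⌈·⌉ = 1012
j=8: r + 7k = 1171.4905 → ⌈·⌉ = 1172
j=9: r + 8k = 1331.803 → ⌈·⌉ = 1332
j=10: r + 9k = 1492.1155 → ⌈·⌉ = 1493
j=11: r + 10k = 1652.428 → ⌈·⌉ = 1653
j=12: r + 11k = 1812.7405 → ⌈·⌉ = 1813
j=13: r + 12k = 1973.053 → ⌈·⌉ = 1974
j=14: r + 13k = 2133.3655 → ⌈·⌉ = 2134
j=15: r + 14k = 2293.678 → ⌈·⌉ = 2294
j=16: r + 15k = 2453.9905 → ⌈·⌉ = 2454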